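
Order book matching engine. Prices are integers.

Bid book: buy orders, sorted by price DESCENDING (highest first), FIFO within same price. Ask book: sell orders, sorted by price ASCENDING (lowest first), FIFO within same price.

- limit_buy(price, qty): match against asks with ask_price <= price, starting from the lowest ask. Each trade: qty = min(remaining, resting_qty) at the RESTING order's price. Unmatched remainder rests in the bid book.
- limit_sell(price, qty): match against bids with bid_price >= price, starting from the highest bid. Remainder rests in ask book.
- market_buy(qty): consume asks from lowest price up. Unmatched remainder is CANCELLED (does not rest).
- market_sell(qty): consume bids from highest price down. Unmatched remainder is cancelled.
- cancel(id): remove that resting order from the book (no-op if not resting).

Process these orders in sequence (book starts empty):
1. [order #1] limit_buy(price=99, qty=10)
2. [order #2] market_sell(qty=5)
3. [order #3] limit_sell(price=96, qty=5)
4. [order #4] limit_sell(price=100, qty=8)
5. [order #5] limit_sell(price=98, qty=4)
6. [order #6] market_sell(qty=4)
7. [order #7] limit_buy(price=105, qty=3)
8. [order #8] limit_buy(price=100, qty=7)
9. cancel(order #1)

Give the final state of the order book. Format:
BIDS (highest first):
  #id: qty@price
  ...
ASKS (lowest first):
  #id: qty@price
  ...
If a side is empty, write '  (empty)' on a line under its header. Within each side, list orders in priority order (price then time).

After op 1 [order #1] limit_buy(price=99, qty=10): fills=none; bids=[#1:10@99] asks=[-]
After op 2 [order #2] market_sell(qty=5): fills=#1x#2:5@99; bids=[#1:5@99] asks=[-]
After op 3 [order #3] limit_sell(price=96, qty=5): fills=#1x#3:5@99; bids=[-] asks=[-]
After op 4 [order #4] limit_sell(price=100, qty=8): fills=none; bids=[-] asks=[#4:8@100]
After op 5 [order #5] limit_sell(price=98, qty=4): fills=none; bids=[-] asks=[#5:4@98 #4:8@100]
After op 6 [order #6] market_sell(qty=4): fills=none; bids=[-] asks=[#5:4@98 #4:8@100]
After op 7 [order #7] limit_buy(price=105, qty=3): fills=#7x#5:3@98; bids=[-] asks=[#5:1@98 #4:8@100]
After op 8 [order #8] limit_buy(price=100, qty=7): fills=#8x#5:1@98 #8x#4:6@100; bids=[-] asks=[#4:2@100]
After op 9 cancel(order #1): fills=none; bids=[-] asks=[#4:2@100]

Answer: BIDS (highest first):
  (empty)
ASKS (lowest first):
  #4: 2@100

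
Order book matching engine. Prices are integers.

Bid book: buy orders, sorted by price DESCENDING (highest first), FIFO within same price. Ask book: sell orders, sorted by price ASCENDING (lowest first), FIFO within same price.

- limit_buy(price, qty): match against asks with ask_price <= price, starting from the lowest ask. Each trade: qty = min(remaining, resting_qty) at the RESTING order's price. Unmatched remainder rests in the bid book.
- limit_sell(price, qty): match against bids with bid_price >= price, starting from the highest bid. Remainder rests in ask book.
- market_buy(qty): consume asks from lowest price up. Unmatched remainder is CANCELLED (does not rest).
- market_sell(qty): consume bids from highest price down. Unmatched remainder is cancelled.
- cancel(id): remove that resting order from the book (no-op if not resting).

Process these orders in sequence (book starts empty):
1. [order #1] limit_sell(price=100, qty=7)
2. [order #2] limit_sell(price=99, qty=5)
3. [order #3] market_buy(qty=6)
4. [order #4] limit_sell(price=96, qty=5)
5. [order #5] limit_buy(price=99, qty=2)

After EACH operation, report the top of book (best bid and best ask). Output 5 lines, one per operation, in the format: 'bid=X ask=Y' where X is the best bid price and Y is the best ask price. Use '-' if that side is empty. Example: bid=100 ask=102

Answer: bid=- ask=100
bid=- ask=99
bid=- ask=100
bid=- ask=96
bid=- ask=96

Derivation:
After op 1 [order #1] limit_sell(price=100, qty=7): fills=none; bids=[-] asks=[#1:7@100]
After op 2 [order #2] limit_sell(price=99, qty=5): fills=none; bids=[-] asks=[#2:5@99 #1:7@100]
After op 3 [order #3] market_buy(qty=6): fills=#3x#2:5@99 #3x#1:1@100; bids=[-] asks=[#1:6@100]
After op 4 [order #4] limit_sell(price=96, qty=5): fills=none; bids=[-] asks=[#4:5@96 #1:6@100]
After op 5 [order #5] limit_buy(price=99, qty=2): fills=#5x#4:2@96; bids=[-] asks=[#4:3@96 #1:6@100]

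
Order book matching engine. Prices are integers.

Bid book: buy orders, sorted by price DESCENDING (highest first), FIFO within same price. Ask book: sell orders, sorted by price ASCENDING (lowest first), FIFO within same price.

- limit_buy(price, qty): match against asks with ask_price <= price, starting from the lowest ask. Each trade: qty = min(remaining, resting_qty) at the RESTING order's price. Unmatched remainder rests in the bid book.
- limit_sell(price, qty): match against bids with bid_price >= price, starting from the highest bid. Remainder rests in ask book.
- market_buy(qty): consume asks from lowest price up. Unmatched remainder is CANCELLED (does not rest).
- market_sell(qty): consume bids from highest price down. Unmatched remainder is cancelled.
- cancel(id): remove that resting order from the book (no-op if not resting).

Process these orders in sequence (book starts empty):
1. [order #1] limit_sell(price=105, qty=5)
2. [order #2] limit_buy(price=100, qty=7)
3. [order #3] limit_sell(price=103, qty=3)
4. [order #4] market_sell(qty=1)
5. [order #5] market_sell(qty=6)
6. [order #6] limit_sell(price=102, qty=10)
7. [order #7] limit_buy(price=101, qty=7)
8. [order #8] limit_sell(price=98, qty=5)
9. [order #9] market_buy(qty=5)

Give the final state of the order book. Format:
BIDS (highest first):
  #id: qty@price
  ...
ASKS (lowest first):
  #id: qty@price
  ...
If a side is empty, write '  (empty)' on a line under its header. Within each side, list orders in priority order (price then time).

Answer: BIDS (highest first):
  #7: 2@101
ASKS (lowest first):
  #6: 5@102
  #3: 3@103
  #1: 5@105

Derivation:
After op 1 [order #1] limit_sell(price=105, qty=5): fills=none; bids=[-] asks=[#1:5@105]
After op 2 [order #2] limit_buy(price=100, qty=7): fills=none; bids=[#2:7@100] asks=[#1:5@105]
After op 3 [order #3] limit_sell(price=103, qty=3): fills=none; bids=[#2:7@100] asks=[#3:3@103 #1:5@105]
After op 4 [order #4] market_sell(qty=1): fills=#2x#4:1@100; bids=[#2:6@100] asks=[#3:3@103 #1:5@105]
After op 5 [order #5] market_sell(qty=6): fills=#2x#5:6@100; bids=[-] asks=[#3:3@103 #1:5@105]
After op 6 [order #6] limit_sell(price=102, qty=10): fills=none; bids=[-] asks=[#6:10@102 #3:3@103 #1:5@105]
After op 7 [order #7] limit_buy(price=101, qty=7): fills=none; bids=[#7:7@101] asks=[#6:10@102 #3:3@103 #1:5@105]
After op 8 [order #8] limit_sell(price=98, qty=5): fills=#7x#8:5@101; bids=[#7:2@101] asks=[#6:10@102 #3:3@103 #1:5@105]
After op 9 [order #9] market_buy(qty=5): fills=#9x#6:5@102; bids=[#7:2@101] asks=[#6:5@102 #3:3@103 #1:5@105]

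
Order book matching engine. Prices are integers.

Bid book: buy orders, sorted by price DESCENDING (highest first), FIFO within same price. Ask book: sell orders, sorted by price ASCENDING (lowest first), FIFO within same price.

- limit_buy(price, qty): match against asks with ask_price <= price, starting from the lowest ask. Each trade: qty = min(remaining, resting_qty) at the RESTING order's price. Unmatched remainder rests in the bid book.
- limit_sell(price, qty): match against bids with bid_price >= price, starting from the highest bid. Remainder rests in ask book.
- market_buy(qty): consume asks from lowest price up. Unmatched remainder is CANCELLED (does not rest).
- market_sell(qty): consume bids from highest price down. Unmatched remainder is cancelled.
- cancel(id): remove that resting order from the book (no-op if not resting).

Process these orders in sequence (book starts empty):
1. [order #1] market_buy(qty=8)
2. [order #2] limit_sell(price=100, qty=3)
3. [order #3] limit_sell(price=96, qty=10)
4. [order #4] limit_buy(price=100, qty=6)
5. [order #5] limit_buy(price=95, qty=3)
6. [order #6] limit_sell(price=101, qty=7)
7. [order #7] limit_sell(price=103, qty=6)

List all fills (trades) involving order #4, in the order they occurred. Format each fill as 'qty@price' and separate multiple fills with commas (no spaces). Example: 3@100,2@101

Answer: 6@96

Derivation:
After op 1 [order #1] market_buy(qty=8): fills=none; bids=[-] asks=[-]
After op 2 [order #2] limit_sell(price=100, qty=3): fills=none; bids=[-] asks=[#2:3@100]
After op 3 [order #3] limit_sell(price=96, qty=10): fills=none; bids=[-] asks=[#3:10@96 #2:3@100]
After op 4 [order #4] limit_buy(price=100, qty=6): fills=#4x#3:6@96; bids=[-] asks=[#3:4@96 #2:3@100]
After op 5 [order #5] limit_buy(price=95, qty=3): fills=none; bids=[#5:3@95] asks=[#3:4@96 #2:3@100]
After op 6 [order #6] limit_sell(price=101, qty=7): fills=none; bids=[#5:3@95] asks=[#3:4@96 #2:3@100 #6:7@101]
After op 7 [order #7] limit_sell(price=103, qty=6): fills=none; bids=[#5:3@95] asks=[#3:4@96 #2:3@100 #6:7@101 #7:6@103]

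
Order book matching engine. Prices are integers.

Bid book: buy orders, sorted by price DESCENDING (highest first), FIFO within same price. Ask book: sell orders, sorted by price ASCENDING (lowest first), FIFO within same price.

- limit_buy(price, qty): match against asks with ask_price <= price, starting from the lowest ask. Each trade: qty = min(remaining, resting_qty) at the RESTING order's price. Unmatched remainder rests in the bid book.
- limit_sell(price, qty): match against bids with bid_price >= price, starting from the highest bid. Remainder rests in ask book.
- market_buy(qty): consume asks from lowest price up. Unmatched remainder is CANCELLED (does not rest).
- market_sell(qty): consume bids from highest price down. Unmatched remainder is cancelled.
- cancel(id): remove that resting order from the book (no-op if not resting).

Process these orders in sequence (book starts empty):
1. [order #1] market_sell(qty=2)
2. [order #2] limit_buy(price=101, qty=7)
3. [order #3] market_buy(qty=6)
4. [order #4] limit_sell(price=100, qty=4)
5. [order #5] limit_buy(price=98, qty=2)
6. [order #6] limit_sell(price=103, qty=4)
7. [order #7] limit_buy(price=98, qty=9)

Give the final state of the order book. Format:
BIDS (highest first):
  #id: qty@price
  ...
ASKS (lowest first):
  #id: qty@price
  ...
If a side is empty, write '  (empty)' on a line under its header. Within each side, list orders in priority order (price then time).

Answer: BIDS (highest first):
  #2: 3@101
  #5: 2@98
  #7: 9@98
ASKS (lowest first):
  #6: 4@103

Derivation:
After op 1 [order #1] market_sell(qty=2): fills=none; bids=[-] asks=[-]
After op 2 [order #2] limit_buy(price=101, qty=7): fills=none; bids=[#2:7@101] asks=[-]
After op 3 [order #3] market_buy(qty=6): fills=none; bids=[#2:7@101] asks=[-]
After op 4 [order #4] limit_sell(price=100, qty=4): fills=#2x#4:4@101; bids=[#2:3@101] asks=[-]
After op 5 [order #5] limit_buy(price=98, qty=2): fills=none; bids=[#2:3@101 #5:2@98] asks=[-]
After op 6 [order #6] limit_sell(price=103, qty=4): fills=none; bids=[#2:3@101 #5:2@98] asks=[#6:4@103]
After op 7 [order #7] limit_buy(price=98, qty=9): fills=none; bids=[#2:3@101 #5:2@98 #7:9@98] asks=[#6:4@103]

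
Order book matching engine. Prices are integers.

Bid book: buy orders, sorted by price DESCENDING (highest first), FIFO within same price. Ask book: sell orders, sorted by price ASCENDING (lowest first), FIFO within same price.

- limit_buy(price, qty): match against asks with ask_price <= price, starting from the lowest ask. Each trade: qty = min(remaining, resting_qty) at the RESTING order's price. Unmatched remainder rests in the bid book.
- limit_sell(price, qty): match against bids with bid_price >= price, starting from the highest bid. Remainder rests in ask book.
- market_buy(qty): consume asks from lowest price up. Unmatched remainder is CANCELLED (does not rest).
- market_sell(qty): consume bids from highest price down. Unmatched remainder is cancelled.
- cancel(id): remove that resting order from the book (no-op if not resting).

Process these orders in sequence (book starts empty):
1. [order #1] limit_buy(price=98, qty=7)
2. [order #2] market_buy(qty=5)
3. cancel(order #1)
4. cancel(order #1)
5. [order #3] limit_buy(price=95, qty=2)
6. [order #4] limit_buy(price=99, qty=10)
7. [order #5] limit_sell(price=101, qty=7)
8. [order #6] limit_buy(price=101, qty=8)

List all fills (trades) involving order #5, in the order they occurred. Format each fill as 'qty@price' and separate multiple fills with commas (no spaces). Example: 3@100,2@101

After op 1 [order #1] limit_buy(price=98, qty=7): fills=none; bids=[#1:7@98] asks=[-]
After op 2 [order #2] market_buy(qty=5): fills=none; bids=[#1:7@98] asks=[-]
After op 3 cancel(order #1): fills=none; bids=[-] asks=[-]
After op 4 cancel(order #1): fills=none; bids=[-] asks=[-]
After op 5 [order #3] limit_buy(price=95, qty=2): fills=none; bids=[#3:2@95] asks=[-]
After op 6 [order #4] limit_buy(price=99, qty=10): fills=none; bids=[#4:10@99 #3:2@95] asks=[-]
After op 7 [order #5] limit_sell(price=101, qty=7): fills=none; bids=[#4:10@99 #3:2@95] asks=[#5:7@101]
After op 8 [order #6] limit_buy(price=101, qty=8): fills=#6x#5:7@101; bids=[#6:1@101 #4:10@99 #3:2@95] asks=[-]

Answer: 7@101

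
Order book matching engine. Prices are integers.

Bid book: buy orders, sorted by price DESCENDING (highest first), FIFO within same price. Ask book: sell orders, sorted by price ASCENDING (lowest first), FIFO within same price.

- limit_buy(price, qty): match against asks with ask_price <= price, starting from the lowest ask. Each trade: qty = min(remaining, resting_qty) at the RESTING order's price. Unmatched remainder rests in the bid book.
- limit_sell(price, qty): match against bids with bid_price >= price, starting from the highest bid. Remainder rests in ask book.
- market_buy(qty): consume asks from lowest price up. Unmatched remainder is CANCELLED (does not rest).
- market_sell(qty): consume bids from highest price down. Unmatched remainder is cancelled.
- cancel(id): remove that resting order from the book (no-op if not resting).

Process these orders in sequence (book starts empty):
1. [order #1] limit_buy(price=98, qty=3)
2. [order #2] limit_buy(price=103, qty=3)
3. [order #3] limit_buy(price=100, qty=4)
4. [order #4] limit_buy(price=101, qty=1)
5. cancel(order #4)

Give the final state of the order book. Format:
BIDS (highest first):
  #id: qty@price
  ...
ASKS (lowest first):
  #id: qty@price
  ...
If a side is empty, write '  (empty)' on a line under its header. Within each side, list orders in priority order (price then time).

Answer: BIDS (highest first):
  #2: 3@103
  #3: 4@100
  #1: 3@98
ASKS (lowest first):
  (empty)

Derivation:
After op 1 [order #1] limit_buy(price=98, qty=3): fills=none; bids=[#1:3@98] asks=[-]
After op 2 [order #2] limit_buy(price=103, qty=3): fills=none; bids=[#2:3@103 #1:3@98] asks=[-]
After op 3 [order #3] limit_buy(price=100, qty=4): fills=none; bids=[#2:3@103 #3:4@100 #1:3@98] asks=[-]
After op 4 [order #4] limit_buy(price=101, qty=1): fills=none; bids=[#2:3@103 #4:1@101 #3:4@100 #1:3@98] asks=[-]
After op 5 cancel(order #4): fills=none; bids=[#2:3@103 #3:4@100 #1:3@98] asks=[-]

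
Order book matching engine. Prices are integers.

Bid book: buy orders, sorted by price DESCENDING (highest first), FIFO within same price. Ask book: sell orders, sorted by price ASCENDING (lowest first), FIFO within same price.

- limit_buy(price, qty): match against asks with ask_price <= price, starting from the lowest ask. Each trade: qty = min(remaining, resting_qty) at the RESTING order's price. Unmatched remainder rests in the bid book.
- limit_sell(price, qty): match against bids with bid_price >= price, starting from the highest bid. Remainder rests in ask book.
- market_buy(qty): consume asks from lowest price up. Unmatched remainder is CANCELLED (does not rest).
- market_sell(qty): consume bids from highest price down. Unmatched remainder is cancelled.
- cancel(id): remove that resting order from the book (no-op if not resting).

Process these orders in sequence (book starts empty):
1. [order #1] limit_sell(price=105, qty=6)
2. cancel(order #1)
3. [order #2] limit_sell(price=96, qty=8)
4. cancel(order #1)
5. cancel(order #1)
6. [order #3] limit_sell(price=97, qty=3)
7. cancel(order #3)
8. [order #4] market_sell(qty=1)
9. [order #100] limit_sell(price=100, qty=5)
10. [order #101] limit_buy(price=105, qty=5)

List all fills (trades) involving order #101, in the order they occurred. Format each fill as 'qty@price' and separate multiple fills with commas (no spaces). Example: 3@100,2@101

After op 1 [order #1] limit_sell(price=105, qty=6): fills=none; bids=[-] asks=[#1:6@105]
After op 2 cancel(order #1): fills=none; bids=[-] asks=[-]
After op 3 [order #2] limit_sell(price=96, qty=8): fills=none; bids=[-] asks=[#2:8@96]
After op 4 cancel(order #1): fills=none; bids=[-] asks=[#2:8@96]
After op 5 cancel(order #1): fills=none; bids=[-] asks=[#2:8@96]
After op 6 [order #3] limit_sell(price=97, qty=3): fills=none; bids=[-] asks=[#2:8@96 #3:3@97]
After op 7 cancel(order #3): fills=none; bids=[-] asks=[#2:8@96]
After op 8 [order #4] market_sell(qty=1): fills=none; bids=[-] asks=[#2:8@96]
After op 9 [order #100] limit_sell(price=100, qty=5): fills=none; bids=[-] asks=[#2:8@96 #100:5@100]
After op 10 [order #101] limit_buy(price=105, qty=5): fills=#101x#2:5@96; bids=[-] asks=[#2:3@96 #100:5@100]

Answer: 5@96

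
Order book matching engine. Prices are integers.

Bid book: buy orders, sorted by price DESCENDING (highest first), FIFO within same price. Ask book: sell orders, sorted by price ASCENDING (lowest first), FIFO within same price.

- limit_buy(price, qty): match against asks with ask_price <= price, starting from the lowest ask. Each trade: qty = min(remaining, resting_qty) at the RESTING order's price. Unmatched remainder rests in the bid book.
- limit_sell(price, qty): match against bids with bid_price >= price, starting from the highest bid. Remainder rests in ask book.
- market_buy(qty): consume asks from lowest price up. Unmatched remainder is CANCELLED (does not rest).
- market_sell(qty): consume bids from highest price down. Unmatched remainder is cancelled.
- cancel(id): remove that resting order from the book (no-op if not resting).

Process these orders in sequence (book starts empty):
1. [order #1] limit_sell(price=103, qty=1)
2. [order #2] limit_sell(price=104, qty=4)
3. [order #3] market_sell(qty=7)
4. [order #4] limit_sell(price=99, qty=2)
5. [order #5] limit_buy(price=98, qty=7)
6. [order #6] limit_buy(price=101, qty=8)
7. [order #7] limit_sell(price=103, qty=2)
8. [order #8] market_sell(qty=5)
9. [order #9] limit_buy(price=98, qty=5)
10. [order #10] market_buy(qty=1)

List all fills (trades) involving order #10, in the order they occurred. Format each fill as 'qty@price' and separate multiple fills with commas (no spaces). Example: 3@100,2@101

After op 1 [order #1] limit_sell(price=103, qty=1): fills=none; bids=[-] asks=[#1:1@103]
After op 2 [order #2] limit_sell(price=104, qty=4): fills=none; bids=[-] asks=[#1:1@103 #2:4@104]
After op 3 [order #3] market_sell(qty=7): fills=none; bids=[-] asks=[#1:1@103 #2:4@104]
After op 4 [order #4] limit_sell(price=99, qty=2): fills=none; bids=[-] asks=[#4:2@99 #1:1@103 #2:4@104]
After op 5 [order #5] limit_buy(price=98, qty=7): fills=none; bids=[#5:7@98] asks=[#4:2@99 #1:1@103 #2:4@104]
After op 6 [order #6] limit_buy(price=101, qty=8): fills=#6x#4:2@99; bids=[#6:6@101 #5:7@98] asks=[#1:1@103 #2:4@104]
After op 7 [order #7] limit_sell(price=103, qty=2): fills=none; bids=[#6:6@101 #5:7@98] asks=[#1:1@103 #7:2@103 #2:4@104]
After op 8 [order #8] market_sell(qty=5): fills=#6x#8:5@101; bids=[#6:1@101 #5:7@98] asks=[#1:1@103 #7:2@103 #2:4@104]
After op 9 [order #9] limit_buy(price=98, qty=5): fills=none; bids=[#6:1@101 #5:7@98 #9:5@98] asks=[#1:1@103 #7:2@103 #2:4@104]
After op 10 [order #10] market_buy(qty=1): fills=#10x#1:1@103; bids=[#6:1@101 #5:7@98 #9:5@98] asks=[#7:2@103 #2:4@104]

Answer: 1@103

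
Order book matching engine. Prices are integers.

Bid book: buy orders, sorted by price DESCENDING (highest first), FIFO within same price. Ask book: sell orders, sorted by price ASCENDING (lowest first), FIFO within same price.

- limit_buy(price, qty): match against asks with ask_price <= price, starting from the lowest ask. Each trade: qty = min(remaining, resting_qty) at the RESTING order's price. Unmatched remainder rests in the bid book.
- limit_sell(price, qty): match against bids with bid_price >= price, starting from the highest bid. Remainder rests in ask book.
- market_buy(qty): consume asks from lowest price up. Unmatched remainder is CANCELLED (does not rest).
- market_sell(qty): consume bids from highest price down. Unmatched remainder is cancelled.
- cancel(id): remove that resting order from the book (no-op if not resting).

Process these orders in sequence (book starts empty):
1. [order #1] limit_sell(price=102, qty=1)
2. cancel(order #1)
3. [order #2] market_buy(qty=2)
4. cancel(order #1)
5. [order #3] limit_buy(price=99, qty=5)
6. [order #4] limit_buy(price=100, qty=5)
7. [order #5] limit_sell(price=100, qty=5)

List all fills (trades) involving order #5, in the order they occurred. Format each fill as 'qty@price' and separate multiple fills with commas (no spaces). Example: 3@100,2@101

Answer: 5@100

Derivation:
After op 1 [order #1] limit_sell(price=102, qty=1): fills=none; bids=[-] asks=[#1:1@102]
After op 2 cancel(order #1): fills=none; bids=[-] asks=[-]
After op 3 [order #2] market_buy(qty=2): fills=none; bids=[-] asks=[-]
After op 4 cancel(order #1): fills=none; bids=[-] asks=[-]
After op 5 [order #3] limit_buy(price=99, qty=5): fills=none; bids=[#3:5@99] asks=[-]
After op 6 [order #4] limit_buy(price=100, qty=5): fills=none; bids=[#4:5@100 #3:5@99] asks=[-]
After op 7 [order #5] limit_sell(price=100, qty=5): fills=#4x#5:5@100; bids=[#3:5@99] asks=[-]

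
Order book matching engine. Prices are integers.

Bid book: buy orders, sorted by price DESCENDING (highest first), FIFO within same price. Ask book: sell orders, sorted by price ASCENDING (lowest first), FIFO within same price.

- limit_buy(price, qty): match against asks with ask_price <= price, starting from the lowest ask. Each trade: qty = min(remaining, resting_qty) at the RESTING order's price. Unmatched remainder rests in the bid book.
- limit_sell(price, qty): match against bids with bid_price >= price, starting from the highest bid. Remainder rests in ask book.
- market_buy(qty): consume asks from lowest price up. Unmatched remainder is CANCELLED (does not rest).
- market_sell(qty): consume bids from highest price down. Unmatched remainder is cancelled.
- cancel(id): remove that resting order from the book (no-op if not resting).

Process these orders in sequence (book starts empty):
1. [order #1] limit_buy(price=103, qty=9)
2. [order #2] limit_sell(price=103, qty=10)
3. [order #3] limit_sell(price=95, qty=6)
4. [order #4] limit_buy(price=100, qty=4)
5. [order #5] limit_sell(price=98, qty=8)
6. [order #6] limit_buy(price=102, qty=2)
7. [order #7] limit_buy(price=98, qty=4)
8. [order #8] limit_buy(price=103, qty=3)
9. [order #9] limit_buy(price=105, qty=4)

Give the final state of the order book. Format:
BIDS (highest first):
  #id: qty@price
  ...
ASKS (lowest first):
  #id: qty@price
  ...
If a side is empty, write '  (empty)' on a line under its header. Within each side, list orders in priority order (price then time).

Answer: BIDS (highest first):
  #9: 2@105
ASKS (lowest first):
  (empty)

Derivation:
After op 1 [order #1] limit_buy(price=103, qty=9): fills=none; bids=[#1:9@103] asks=[-]
After op 2 [order #2] limit_sell(price=103, qty=10): fills=#1x#2:9@103; bids=[-] asks=[#2:1@103]
After op 3 [order #3] limit_sell(price=95, qty=6): fills=none; bids=[-] asks=[#3:6@95 #2:1@103]
After op 4 [order #4] limit_buy(price=100, qty=4): fills=#4x#3:4@95; bids=[-] asks=[#3:2@95 #2:1@103]
After op 5 [order #5] limit_sell(price=98, qty=8): fills=none; bids=[-] asks=[#3:2@95 #5:8@98 #2:1@103]
After op 6 [order #6] limit_buy(price=102, qty=2): fills=#6x#3:2@95; bids=[-] asks=[#5:8@98 #2:1@103]
After op 7 [order #7] limit_buy(price=98, qty=4): fills=#7x#5:4@98; bids=[-] asks=[#5:4@98 #2:1@103]
After op 8 [order #8] limit_buy(price=103, qty=3): fills=#8x#5:3@98; bids=[-] asks=[#5:1@98 #2:1@103]
After op 9 [order #9] limit_buy(price=105, qty=4): fills=#9x#5:1@98 #9x#2:1@103; bids=[#9:2@105] asks=[-]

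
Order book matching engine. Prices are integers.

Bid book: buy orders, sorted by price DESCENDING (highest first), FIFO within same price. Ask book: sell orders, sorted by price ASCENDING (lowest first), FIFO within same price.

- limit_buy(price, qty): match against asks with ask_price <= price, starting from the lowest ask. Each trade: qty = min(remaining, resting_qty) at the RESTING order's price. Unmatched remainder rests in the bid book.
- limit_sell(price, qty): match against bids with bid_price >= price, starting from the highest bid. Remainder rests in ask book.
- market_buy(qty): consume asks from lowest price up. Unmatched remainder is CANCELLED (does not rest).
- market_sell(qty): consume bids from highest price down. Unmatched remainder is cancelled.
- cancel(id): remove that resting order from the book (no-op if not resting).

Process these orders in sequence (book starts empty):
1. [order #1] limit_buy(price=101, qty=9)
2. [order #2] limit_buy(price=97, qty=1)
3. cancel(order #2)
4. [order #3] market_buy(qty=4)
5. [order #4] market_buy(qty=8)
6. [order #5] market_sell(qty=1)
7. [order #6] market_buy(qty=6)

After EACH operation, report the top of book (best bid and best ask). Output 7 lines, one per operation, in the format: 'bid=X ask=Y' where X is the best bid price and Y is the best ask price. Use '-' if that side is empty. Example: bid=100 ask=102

After op 1 [order #1] limit_buy(price=101, qty=9): fills=none; bids=[#1:9@101] asks=[-]
After op 2 [order #2] limit_buy(price=97, qty=1): fills=none; bids=[#1:9@101 #2:1@97] asks=[-]
After op 3 cancel(order #2): fills=none; bids=[#1:9@101] asks=[-]
After op 4 [order #3] market_buy(qty=4): fills=none; bids=[#1:9@101] asks=[-]
After op 5 [order #4] market_buy(qty=8): fills=none; bids=[#1:9@101] asks=[-]
After op 6 [order #5] market_sell(qty=1): fills=#1x#5:1@101; bids=[#1:8@101] asks=[-]
After op 7 [order #6] market_buy(qty=6): fills=none; bids=[#1:8@101] asks=[-]

Answer: bid=101 ask=-
bid=101 ask=-
bid=101 ask=-
bid=101 ask=-
bid=101 ask=-
bid=101 ask=-
bid=101 ask=-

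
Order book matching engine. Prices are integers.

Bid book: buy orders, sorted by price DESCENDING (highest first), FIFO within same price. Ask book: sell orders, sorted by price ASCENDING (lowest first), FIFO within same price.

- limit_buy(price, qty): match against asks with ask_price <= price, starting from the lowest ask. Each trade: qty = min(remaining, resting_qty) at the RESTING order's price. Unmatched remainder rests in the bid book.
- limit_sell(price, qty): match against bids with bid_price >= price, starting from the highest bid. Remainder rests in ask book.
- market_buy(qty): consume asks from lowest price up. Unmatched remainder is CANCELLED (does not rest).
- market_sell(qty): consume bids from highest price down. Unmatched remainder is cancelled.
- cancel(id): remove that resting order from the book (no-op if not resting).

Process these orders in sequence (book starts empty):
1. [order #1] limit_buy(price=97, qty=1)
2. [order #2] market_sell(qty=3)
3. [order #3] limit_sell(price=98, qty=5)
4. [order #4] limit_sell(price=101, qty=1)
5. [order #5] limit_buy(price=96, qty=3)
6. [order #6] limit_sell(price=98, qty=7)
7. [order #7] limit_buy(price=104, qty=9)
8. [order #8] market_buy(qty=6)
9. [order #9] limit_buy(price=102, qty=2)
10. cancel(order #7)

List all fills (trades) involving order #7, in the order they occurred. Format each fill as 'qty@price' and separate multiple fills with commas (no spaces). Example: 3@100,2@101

Answer: 5@98,4@98

Derivation:
After op 1 [order #1] limit_buy(price=97, qty=1): fills=none; bids=[#1:1@97] asks=[-]
After op 2 [order #2] market_sell(qty=3): fills=#1x#2:1@97; bids=[-] asks=[-]
After op 3 [order #3] limit_sell(price=98, qty=5): fills=none; bids=[-] asks=[#3:5@98]
After op 4 [order #4] limit_sell(price=101, qty=1): fills=none; bids=[-] asks=[#3:5@98 #4:1@101]
After op 5 [order #5] limit_buy(price=96, qty=3): fills=none; bids=[#5:3@96] asks=[#3:5@98 #4:1@101]
After op 6 [order #6] limit_sell(price=98, qty=7): fills=none; bids=[#5:3@96] asks=[#3:5@98 #6:7@98 #4:1@101]
After op 7 [order #7] limit_buy(price=104, qty=9): fills=#7x#3:5@98 #7x#6:4@98; bids=[#5:3@96] asks=[#6:3@98 #4:1@101]
After op 8 [order #8] market_buy(qty=6): fills=#8x#6:3@98 #8x#4:1@101; bids=[#5:3@96] asks=[-]
After op 9 [order #9] limit_buy(price=102, qty=2): fills=none; bids=[#9:2@102 #5:3@96] asks=[-]
After op 10 cancel(order #7): fills=none; bids=[#9:2@102 #5:3@96] asks=[-]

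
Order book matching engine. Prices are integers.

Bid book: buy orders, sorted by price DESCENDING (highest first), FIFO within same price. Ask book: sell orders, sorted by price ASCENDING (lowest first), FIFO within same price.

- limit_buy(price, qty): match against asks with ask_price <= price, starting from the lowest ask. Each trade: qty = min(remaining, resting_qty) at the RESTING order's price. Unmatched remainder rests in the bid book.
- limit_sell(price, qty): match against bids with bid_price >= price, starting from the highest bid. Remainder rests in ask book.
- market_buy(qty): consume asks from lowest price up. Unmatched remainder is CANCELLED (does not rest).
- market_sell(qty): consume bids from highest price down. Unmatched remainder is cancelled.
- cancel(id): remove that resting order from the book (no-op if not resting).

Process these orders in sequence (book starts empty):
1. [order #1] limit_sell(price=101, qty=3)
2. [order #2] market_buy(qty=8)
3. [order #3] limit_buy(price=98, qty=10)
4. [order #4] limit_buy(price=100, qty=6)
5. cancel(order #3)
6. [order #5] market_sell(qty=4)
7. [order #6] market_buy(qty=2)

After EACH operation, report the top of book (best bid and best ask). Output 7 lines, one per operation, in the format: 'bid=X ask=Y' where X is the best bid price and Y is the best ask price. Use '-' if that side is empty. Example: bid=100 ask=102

After op 1 [order #1] limit_sell(price=101, qty=3): fills=none; bids=[-] asks=[#1:3@101]
After op 2 [order #2] market_buy(qty=8): fills=#2x#1:3@101; bids=[-] asks=[-]
After op 3 [order #3] limit_buy(price=98, qty=10): fills=none; bids=[#3:10@98] asks=[-]
After op 4 [order #4] limit_buy(price=100, qty=6): fills=none; bids=[#4:6@100 #3:10@98] asks=[-]
After op 5 cancel(order #3): fills=none; bids=[#4:6@100] asks=[-]
After op 6 [order #5] market_sell(qty=4): fills=#4x#5:4@100; bids=[#4:2@100] asks=[-]
After op 7 [order #6] market_buy(qty=2): fills=none; bids=[#4:2@100] asks=[-]

Answer: bid=- ask=101
bid=- ask=-
bid=98 ask=-
bid=100 ask=-
bid=100 ask=-
bid=100 ask=-
bid=100 ask=-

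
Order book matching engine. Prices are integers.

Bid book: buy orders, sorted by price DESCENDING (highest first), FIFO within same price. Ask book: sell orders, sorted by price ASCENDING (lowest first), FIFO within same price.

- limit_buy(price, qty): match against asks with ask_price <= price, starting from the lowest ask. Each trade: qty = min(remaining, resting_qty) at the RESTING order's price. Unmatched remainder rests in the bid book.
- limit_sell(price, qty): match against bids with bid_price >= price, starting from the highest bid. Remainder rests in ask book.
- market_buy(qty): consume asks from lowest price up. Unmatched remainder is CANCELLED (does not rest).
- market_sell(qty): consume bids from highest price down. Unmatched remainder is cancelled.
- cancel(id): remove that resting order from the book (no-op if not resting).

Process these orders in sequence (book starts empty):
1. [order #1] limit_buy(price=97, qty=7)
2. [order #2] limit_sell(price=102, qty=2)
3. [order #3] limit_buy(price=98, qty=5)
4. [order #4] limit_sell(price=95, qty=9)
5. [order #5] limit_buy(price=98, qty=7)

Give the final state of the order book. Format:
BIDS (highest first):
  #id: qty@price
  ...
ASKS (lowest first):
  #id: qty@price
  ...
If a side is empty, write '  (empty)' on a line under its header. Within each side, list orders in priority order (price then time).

After op 1 [order #1] limit_buy(price=97, qty=7): fills=none; bids=[#1:7@97] asks=[-]
After op 2 [order #2] limit_sell(price=102, qty=2): fills=none; bids=[#1:7@97] asks=[#2:2@102]
After op 3 [order #3] limit_buy(price=98, qty=5): fills=none; bids=[#3:5@98 #1:7@97] asks=[#2:2@102]
After op 4 [order #4] limit_sell(price=95, qty=9): fills=#3x#4:5@98 #1x#4:4@97; bids=[#1:3@97] asks=[#2:2@102]
After op 5 [order #5] limit_buy(price=98, qty=7): fills=none; bids=[#5:7@98 #1:3@97] asks=[#2:2@102]

Answer: BIDS (highest first):
  #5: 7@98
  #1: 3@97
ASKS (lowest first):
  #2: 2@102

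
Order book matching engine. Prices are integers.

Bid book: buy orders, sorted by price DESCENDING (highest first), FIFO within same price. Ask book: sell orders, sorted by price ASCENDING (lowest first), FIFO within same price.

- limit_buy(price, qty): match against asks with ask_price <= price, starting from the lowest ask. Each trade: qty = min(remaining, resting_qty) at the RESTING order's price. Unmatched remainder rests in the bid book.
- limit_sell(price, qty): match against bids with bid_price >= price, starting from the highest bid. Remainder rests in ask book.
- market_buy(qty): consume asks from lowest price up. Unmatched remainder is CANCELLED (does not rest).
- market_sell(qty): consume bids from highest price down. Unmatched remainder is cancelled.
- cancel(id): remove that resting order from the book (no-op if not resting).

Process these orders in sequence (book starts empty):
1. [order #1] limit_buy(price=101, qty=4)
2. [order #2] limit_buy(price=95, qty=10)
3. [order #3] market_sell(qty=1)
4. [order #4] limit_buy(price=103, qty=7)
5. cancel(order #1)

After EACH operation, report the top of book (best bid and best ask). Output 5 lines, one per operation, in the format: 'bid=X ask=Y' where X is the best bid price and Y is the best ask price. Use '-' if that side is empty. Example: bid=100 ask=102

Answer: bid=101 ask=-
bid=101 ask=-
bid=101 ask=-
bid=103 ask=-
bid=103 ask=-

Derivation:
After op 1 [order #1] limit_buy(price=101, qty=4): fills=none; bids=[#1:4@101] asks=[-]
After op 2 [order #2] limit_buy(price=95, qty=10): fills=none; bids=[#1:4@101 #2:10@95] asks=[-]
After op 3 [order #3] market_sell(qty=1): fills=#1x#3:1@101; bids=[#1:3@101 #2:10@95] asks=[-]
After op 4 [order #4] limit_buy(price=103, qty=7): fills=none; bids=[#4:7@103 #1:3@101 #2:10@95] asks=[-]
After op 5 cancel(order #1): fills=none; bids=[#4:7@103 #2:10@95] asks=[-]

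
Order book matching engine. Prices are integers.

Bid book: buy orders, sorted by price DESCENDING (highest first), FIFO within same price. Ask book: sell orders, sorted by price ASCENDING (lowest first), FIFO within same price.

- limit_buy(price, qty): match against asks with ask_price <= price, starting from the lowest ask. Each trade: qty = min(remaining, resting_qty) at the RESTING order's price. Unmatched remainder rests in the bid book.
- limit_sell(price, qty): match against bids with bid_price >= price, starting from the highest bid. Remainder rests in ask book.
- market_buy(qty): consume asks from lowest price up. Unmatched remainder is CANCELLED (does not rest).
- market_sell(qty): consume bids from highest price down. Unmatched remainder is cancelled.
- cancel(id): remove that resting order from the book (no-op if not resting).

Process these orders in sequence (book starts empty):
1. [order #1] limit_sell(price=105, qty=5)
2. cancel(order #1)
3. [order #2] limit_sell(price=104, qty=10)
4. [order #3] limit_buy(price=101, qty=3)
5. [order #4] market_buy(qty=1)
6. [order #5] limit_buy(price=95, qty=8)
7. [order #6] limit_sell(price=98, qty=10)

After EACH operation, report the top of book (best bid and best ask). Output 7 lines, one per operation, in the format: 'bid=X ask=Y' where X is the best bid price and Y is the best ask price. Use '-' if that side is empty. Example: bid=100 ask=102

After op 1 [order #1] limit_sell(price=105, qty=5): fills=none; bids=[-] asks=[#1:5@105]
After op 2 cancel(order #1): fills=none; bids=[-] asks=[-]
After op 3 [order #2] limit_sell(price=104, qty=10): fills=none; bids=[-] asks=[#2:10@104]
After op 4 [order #3] limit_buy(price=101, qty=3): fills=none; bids=[#3:3@101] asks=[#2:10@104]
After op 5 [order #4] market_buy(qty=1): fills=#4x#2:1@104; bids=[#3:3@101] asks=[#2:9@104]
After op 6 [order #5] limit_buy(price=95, qty=8): fills=none; bids=[#3:3@101 #5:8@95] asks=[#2:9@104]
After op 7 [order #6] limit_sell(price=98, qty=10): fills=#3x#6:3@101; bids=[#5:8@95] asks=[#6:7@98 #2:9@104]

Answer: bid=- ask=105
bid=- ask=-
bid=- ask=104
bid=101 ask=104
bid=101 ask=104
bid=101 ask=104
bid=95 ask=98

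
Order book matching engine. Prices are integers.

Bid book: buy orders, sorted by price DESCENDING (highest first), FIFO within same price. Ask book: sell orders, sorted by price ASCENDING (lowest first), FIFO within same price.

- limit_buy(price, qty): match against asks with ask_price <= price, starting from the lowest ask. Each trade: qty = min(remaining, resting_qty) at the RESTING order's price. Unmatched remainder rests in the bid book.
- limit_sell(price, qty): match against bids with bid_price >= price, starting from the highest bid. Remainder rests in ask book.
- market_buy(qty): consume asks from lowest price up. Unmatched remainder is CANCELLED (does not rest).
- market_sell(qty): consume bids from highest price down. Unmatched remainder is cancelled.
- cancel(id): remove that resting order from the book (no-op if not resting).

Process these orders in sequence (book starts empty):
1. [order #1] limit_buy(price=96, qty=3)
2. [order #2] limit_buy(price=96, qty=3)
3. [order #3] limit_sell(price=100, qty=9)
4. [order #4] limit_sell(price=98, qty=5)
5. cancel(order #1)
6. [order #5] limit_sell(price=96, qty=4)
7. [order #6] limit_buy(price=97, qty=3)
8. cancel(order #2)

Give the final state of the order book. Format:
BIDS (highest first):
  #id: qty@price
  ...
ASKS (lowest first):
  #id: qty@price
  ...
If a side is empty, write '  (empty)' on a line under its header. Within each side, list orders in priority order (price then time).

Answer: BIDS (highest first):
  #6: 2@97
ASKS (lowest first):
  #4: 5@98
  #3: 9@100

Derivation:
After op 1 [order #1] limit_buy(price=96, qty=3): fills=none; bids=[#1:3@96] asks=[-]
After op 2 [order #2] limit_buy(price=96, qty=3): fills=none; bids=[#1:3@96 #2:3@96] asks=[-]
After op 3 [order #3] limit_sell(price=100, qty=9): fills=none; bids=[#1:3@96 #2:3@96] asks=[#3:9@100]
After op 4 [order #4] limit_sell(price=98, qty=5): fills=none; bids=[#1:3@96 #2:3@96] asks=[#4:5@98 #3:9@100]
After op 5 cancel(order #1): fills=none; bids=[#2:3@96] asks=[#4:5@98 #3:9@100]
After op 6 [order #5] limit_sell(price=96, qty=4): fills=#2x#5:3@96; bids=[-] asks=[#5:1@96 #4:5@98 #3:9@100]
After op 7 [order #6] limit_buy(price=97, qty=3): fills=#6x#5:1@96; bids=[#6:2@97] asks=[#4:5@98 #3:9@100]
After op 8 cancel(order #2): fills=none; bids=[#6:2@97] asks=[#4:5@98 #3:9@100]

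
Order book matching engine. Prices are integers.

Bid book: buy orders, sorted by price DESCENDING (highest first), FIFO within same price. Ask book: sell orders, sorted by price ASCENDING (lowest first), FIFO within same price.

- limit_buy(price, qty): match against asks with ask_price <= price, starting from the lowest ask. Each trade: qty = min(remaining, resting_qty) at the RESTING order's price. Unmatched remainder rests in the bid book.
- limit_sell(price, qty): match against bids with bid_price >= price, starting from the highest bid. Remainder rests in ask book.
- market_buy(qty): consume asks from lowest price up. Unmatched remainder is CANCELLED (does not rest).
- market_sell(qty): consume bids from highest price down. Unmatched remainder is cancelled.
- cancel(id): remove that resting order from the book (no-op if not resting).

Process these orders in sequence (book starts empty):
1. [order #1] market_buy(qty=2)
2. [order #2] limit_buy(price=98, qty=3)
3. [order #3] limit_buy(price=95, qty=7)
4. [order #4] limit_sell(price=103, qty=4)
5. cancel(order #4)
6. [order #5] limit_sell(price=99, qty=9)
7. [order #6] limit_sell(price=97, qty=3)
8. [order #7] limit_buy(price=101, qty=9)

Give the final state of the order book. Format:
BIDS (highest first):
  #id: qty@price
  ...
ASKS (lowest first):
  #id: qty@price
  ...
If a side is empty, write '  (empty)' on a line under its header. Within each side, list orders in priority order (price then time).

Answer: BIDS (highest first):
  #3: 7@95
ASKS (lowest first):
  (empty)

Derivation:
After op 1 [order #1] market_buy(qty=2): fills=none; bids=[-] asks=[-]
After op 2 [order #2] limit_buy(price=98, qty=3): fills=none; bids=[#2:3@98] asks=[-]
After op 3 [order #3] limit_buy(price=95, qty=7): fills=none; bids=[#2:3@98 #3:7@95] asks=[-]
After op 4 [order #4] limit_sell(price=103, qty=4): fills=none; bids=[#2:3@98 #3:7@95] asks=[#4:4@103]
After op 5 cancel(order #4): fills=none; bids=[#2:3@98 #3:7@95] asks=[-]
After op 6 [order #5] limit_sell(price=99, qty=9): fills=none; bids=[#2:3@98 #3:7@95] asks=[#5:9@99]
After op 7 [order #6] limit_sell(price=97, qty=3): fills=#2x#6:3@98; bids=[#3:7@95] asks=[#5:9@99]
After op 8 [order #7] limit_buy(price=101, qty=9): fills=#7x#5:9@99; bids=[#3:7@95] asks=[-]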